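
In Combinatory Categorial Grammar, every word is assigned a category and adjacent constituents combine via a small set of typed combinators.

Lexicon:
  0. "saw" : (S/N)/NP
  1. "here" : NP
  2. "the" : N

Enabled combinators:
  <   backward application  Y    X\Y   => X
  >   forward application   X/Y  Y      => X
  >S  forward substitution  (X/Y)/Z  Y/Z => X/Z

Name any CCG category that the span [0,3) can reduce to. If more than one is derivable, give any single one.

S

[0,3] S   >
  [0,2] S/N   >
    [0,1] "saw" : (S/N)/NP
    [1,2] "here" : NP
  [2,3] "the" : N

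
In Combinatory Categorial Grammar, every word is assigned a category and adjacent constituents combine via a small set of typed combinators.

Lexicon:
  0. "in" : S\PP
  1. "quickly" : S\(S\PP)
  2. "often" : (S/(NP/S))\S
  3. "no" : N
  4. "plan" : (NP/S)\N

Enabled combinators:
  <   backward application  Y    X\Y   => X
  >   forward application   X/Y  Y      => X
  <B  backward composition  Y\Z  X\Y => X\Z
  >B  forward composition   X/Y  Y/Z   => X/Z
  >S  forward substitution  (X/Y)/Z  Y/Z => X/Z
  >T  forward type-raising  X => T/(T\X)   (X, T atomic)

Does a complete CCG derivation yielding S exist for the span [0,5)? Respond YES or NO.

YES

[0,5] S   >
  [0,3] S/(NP/S)   <
    [0,2] S   <
      [0,1] "in" : S\PP
      [1,2] "quickly" : S\(S\PP)
    [2,3] "often" : (S/(NP/S))\S
  [3,5] NP/S   <
    [3,4] "no" : N
    [4,5] "plan" : (NP/S)\N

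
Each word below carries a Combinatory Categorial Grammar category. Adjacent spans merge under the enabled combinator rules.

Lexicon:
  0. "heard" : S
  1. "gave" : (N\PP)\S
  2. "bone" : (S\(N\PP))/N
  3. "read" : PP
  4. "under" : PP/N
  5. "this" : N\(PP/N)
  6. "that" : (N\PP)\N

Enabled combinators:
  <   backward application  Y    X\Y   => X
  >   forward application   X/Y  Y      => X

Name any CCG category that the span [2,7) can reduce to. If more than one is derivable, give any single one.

S\(N\PP)

[0,7] S   <
  [0,2] N\PP   <
    [0,1] "heard" : S
    [1,2] "gave" : (N\PP)\S
  [2,7] S\(N\PP)   >
    [2,3] "bone" : (S\(N\PP))/N
    [3,7] N   <
      [3,4] "read" : PP
      [4,7] N\PP   <
        [4,6] N   <
          [4,5] "under" : PP/N
          [5,6] "this" : N\(PP/N)
        [6,7] "that" : (N\PP)\N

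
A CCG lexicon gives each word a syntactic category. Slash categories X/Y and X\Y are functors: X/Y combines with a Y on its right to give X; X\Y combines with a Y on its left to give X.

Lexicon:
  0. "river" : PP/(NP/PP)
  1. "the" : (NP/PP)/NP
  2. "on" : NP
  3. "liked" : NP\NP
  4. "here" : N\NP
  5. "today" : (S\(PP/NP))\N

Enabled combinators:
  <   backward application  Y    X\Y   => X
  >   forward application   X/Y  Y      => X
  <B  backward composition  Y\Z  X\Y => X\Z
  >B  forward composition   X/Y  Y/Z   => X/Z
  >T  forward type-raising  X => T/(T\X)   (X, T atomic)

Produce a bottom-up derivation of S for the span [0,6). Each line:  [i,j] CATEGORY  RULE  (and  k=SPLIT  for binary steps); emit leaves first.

[0,1] PP/(NP/PP)  lex  "river"
[1,2] (NP/PP)/NP  lex  "the"
[0,2] PP/NP  >B  k=1
[2,3] NP  lex  "on"
[3,4] NP\NP  lex  "liked"
[4,5] N\NP  lex  "here"
[3,5] N\NP  <B  k=4
[2,5] N  <  k=3
[5,6] (S\(PP/NP))\N  lex  "today"
[2,6] S\(PP/NP)  <  k=5
[0,6] S  <  k=2

[0,6] S   <
  [0,2] PP/NP   >B
    [0,1] "river" : PP/(NP/PP)
    [1,2] "the" : (NP/PP)/NP
  [2,6] S\(PP/NP)   <
    [2,5] N   <
      [2,3] "on" : NP
      [3,5] N\NP   <B
        [3,4] "liked" : NP\NP
        [4,5] "here" : N\NP
    [5,6] "today" : (S\(PP/NP))\N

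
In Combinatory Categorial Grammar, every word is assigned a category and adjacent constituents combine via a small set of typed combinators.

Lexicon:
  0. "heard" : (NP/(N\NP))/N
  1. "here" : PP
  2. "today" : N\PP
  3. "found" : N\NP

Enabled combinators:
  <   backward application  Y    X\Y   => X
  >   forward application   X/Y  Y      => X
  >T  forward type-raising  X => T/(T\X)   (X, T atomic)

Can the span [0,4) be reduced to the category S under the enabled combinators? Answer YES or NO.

NO

(NP/(N\NP))/N PP N\PP N\NP
CKY chart[0,4] = {N/(N\NP), NP, NP/(NP\NP), PP/(PP\NP), S/(S\NP)}; S ∉ chart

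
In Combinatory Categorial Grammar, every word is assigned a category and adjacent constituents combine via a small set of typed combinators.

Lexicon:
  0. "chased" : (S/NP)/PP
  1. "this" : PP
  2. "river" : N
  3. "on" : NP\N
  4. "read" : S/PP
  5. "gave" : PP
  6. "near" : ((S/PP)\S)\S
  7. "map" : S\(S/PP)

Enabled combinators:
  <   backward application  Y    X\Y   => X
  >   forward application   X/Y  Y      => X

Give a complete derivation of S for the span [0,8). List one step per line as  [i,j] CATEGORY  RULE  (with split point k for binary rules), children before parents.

[0,1] (S/NP)/PP  lex  "chased"
[1,2] PP  lex  "this"
[0,2] S/NP  >  k=1
[2,3] N  lex  "river"
[3,4] NP\N  lex  "on"
[2,4] NP  <  k=3
[0,4] S  >  k=2
[4,5] S/PP  lex  "read"
[5,6] PP  lex  "gave"
[4,6] S  >  k=5
[6,7] ((S/PP)\S)\S  lex  "near"
[4,7] (S/PP)\S  <  k=6
[0,7] S/PP  <  k=4
[7,8] S\(S/PP)  lex  "map"
[0,8] S  <  k=7

[0,8] S   <
  [0,7] S/PP   <
    [0,4] S   >
      [0,2] S/NP   >
        [0,1] "chased" : (S/NP)/PP
        [1,2] "this" : PP
      [2,4] NP   <
        [2,3] "river" : N
        [3,4] "on" : NP\N
    [4,7] (S/PP)\S   <
      [4,6] S   >
        [4,5] "read" : S/PP
        [5,6] "gave" : PP
      [6,7] "near" : ((S/PP)\S)\S
  [7,8] "map" : S\(S/PP)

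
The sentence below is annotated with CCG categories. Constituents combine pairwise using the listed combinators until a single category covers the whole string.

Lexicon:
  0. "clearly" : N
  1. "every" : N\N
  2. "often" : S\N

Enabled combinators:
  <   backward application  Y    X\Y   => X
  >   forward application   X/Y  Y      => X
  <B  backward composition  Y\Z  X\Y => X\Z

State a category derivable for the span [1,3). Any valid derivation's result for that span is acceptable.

S\N

[0,3] S   <
  [0,1] "clearly" : N
  [1,3] S\N   <B
    [1,2] "every" : N\N
    [2,3] "often" : S\N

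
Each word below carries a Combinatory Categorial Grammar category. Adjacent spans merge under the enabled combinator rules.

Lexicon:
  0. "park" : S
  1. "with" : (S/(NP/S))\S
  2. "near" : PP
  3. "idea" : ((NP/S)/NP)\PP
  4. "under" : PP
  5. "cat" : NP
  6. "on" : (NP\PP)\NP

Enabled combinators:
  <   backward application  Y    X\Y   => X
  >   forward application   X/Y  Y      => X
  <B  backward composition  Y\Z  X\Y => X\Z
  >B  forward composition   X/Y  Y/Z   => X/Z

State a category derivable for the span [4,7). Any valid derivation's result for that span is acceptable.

NP

[0,7] S   >
  [0,4] S/NP   >B
    [0,2] S/(NP/S)   <
      [0,1] "park" : S
      [1,2] "with" : (S/(NP/S))\S
    [2,4] (NP/S)/NP   <
      [2,3] "near" : PP
      [3,4] "idea" : ((NP/S)/NP)\PP
  [4,7] NP   <
    [4,5] "under" : PP
    [5,7] NP\PP   <
      [5,6] "cat" : NP
      [6,7] "on" : (NP\PP)\NP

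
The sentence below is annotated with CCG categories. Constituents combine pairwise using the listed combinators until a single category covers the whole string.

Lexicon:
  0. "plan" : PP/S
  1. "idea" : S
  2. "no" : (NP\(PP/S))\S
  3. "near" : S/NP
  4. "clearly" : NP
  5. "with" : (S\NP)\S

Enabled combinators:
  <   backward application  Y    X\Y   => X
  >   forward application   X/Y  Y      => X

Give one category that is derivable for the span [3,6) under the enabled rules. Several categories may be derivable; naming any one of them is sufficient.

S\NP

[0,6] S   <
  [0,3] NP   <
    [0,1] "plan" : PP/S
    [1,3] NP\(PP/S)   <
      [1,2] "idea" : S
      [2,3] "no" : (NP\(PP/S))\S
  [3,6] S\NP   <
    [3,5] S   >
      [3,4] "near" : S/NP
      [4,5] "clearly" : NP
    [5,6] "with" : (S\NP)\S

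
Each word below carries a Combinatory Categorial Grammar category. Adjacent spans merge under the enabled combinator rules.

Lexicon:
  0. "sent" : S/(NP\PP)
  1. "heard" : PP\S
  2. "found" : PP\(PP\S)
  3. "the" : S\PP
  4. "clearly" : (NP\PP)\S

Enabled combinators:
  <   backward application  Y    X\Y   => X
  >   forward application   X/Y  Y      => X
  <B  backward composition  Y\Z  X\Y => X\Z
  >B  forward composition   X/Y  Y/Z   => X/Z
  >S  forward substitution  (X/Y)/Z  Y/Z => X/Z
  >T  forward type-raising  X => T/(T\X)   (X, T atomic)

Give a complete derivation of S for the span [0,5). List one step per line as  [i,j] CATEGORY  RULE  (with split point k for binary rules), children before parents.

[0,1] S/(NP\PP)  lex  "sent"
[1,2] PP\S  lex  "heard"
[2,3] PP\(PP\S)  lex  "found"
[1,3] PP  <  k=2
[3,4] S\PP  lex  "the"
[1,4] S  <  k=3
[4,5] (NP\PP)\S  lex  "clearly"
[1,5] NP\PP  <  k=4
[0,5] S  >  k=1

[0,5] S   >
  [0,1] "sent" : S/(NP\PP)
  [1,5] NP\PP   <
    [1,4] S   <
      [1,3] PP   <
        [1,2] "heard" : PP\S
        [2,3] "found" : PP\(PP\S)
      [3,4] "the" : S\PP
    [4,5] "clearly" : (NP\PP)\S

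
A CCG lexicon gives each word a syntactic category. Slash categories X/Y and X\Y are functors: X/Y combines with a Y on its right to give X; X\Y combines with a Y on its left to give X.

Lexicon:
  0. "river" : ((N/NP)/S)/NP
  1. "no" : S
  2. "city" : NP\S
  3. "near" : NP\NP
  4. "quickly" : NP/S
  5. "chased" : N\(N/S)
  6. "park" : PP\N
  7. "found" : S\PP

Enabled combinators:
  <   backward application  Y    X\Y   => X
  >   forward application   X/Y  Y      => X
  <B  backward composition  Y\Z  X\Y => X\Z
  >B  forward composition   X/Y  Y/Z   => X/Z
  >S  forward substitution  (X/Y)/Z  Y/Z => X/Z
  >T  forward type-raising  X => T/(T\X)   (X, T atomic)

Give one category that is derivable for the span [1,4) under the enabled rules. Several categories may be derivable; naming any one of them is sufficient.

[0,8] S   <
  [0,6] N   <
    [0,5] N/S   >S
      [0,4] (N/NP)/S   >
        [0,1] "river" : ((N/NP)/S)/NP
        [1,4] NP   >
          [1,2] NP/(NP\S)   >T
            [1,2] "no" : S
          [2,4] NP\S   <B
            [2,3] "city" : NP\S
            [3,4] "near" : NP\NP
      [4,5] "quickly" : NP/S
    [5,6] "chased" : N\(N/S)
  [6,8] S\N   <B
    [6,7] "park" : PP\N
    [7,8] "found" : S\PP

NP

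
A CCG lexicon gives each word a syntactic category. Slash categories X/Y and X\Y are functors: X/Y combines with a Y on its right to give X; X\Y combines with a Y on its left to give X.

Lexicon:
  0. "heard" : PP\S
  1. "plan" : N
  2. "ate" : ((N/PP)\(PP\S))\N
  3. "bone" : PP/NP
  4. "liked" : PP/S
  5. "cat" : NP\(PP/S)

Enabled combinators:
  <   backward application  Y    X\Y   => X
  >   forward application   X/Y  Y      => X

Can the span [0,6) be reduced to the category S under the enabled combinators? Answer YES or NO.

NO

PP\S N ((N/PP)\(PP\S))\N PP/NP PP/S NP\(PP/S)
CKY chart[0,6] = {N}; S ∉ chart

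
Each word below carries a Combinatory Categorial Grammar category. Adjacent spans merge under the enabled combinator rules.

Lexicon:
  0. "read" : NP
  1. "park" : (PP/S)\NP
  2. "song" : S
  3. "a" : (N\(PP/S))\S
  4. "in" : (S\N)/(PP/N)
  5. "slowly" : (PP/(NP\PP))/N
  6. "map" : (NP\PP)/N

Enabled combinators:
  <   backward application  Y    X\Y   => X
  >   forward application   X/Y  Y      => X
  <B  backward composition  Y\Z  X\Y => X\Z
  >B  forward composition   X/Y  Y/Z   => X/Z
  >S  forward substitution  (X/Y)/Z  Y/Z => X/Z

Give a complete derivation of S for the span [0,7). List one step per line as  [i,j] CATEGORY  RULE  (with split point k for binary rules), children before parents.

[0,1] NP  lex  "read"
[1,2] (PP/S)\NP  lex  "park"
[0,2] PP/S  <  k=1
[2,3] S  lex  "song"
[3,4] (N\(PP/S))\S  lex  "a"
[2,4] N\(PP/S)  <  k=3
[0,4] N  <  k=2
[4,5] (S\N)/(PP/N)  lex  "in"
[5,6] (PP/(NP\PP))/N  lex  "slowly"
[6,7] (NP\PP)/N  lex  "map"
[5,7] PP/N  >S  k=6
[4,7] S\N  >  k=5
[0,7] S  <  k=4

[0,7] S   <
  [0,4] N   <
    [0,2] PP/S   <
      [0,1] "read" : NP
      [1,2] "park" : (PP/S)\NP
    [2,4] N\(PP/S)   <
      [2,3] "song" : S
      [3,4] "a" : (N\(PP/S))\S
  [4,7] S\N   >
    [4,5] "in" : (S\N)/(PP/N)
    [5,7] PP/N   >S
      [5,6] "slowly" : (PP/(NP\PP))/N
      [6,7] "map" : (NP\PP)/N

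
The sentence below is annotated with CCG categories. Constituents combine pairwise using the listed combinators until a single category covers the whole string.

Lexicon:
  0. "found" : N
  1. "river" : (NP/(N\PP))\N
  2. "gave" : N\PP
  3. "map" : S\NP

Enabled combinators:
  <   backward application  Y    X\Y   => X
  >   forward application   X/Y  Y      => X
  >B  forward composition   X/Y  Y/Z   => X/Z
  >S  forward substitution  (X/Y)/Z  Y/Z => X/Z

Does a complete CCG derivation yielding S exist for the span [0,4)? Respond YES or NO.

YES

[0,4] S   <
  [0,3] NP   >
    [0,2] NP/(N\PP)   <
      [0,1] "found" : N
      [1,2] "river" : (NP/(N\PP))\N
    [2,3] "gave" : N\PP
  [3,4] "map" : S\NP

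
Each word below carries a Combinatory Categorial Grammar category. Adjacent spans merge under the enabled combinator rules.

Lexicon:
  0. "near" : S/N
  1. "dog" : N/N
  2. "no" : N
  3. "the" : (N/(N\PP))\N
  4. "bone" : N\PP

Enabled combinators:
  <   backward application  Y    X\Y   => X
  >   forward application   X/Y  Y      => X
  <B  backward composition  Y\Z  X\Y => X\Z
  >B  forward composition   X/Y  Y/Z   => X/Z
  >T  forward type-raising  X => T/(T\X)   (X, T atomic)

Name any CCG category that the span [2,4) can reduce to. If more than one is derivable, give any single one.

[0,5] S   >
  [0,2] S/N   >B
    [0,1] "near" : S/N
    [1,2] "dog" : N/N
  [2,5] N   >
    [2,4] N/(N\PP)   <
      [2,3] "no" : N
      [3,4] "the" : (N/(N\PP))\N
    [4,5] "bone" : N\PP

N/(N\PP)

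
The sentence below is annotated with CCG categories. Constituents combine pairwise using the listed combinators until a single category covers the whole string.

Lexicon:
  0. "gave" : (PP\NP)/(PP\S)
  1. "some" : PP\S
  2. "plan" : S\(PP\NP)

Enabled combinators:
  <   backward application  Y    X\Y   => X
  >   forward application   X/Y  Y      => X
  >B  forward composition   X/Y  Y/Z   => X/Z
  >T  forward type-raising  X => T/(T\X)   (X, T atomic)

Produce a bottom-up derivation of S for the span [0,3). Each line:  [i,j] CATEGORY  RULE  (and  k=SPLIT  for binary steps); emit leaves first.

[0,1] (PP\NP)/(PP\S)  lex  "gave"
[1,2] PP\S  lex  "some"
[0,2] PP\NP  >  k=1
[2,3] S\(PP\NP)  lex  "plan"
[0,3] S  <  k=2

[0,3] S   <
  [0,2] PP\NP   >
    [0,1] "gave" : (PP\NP)/(PP\S)
    [1,2] "some" : PP\S
  [2,3] "plan" : S\(PP\NP)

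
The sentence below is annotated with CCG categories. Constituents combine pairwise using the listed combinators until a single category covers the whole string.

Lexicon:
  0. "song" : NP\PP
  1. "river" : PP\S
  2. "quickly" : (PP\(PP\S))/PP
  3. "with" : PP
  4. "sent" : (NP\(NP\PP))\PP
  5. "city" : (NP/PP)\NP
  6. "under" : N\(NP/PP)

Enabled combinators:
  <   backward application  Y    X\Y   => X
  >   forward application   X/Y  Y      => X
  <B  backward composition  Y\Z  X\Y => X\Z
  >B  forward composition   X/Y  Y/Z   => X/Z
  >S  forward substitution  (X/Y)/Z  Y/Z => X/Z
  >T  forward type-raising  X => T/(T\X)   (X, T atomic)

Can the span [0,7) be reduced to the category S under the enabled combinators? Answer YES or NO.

NO

NP\PP PP\S (PP\(PP\S))/PP PP (NP\(NP\PP))\PP (NP/PP)\NP N\(NP/PP)
CKY chart[0,7] = {N, N/(N\N), NP/(NP\N), PP/(PP\N), S/(S\N)}; S ∉ chart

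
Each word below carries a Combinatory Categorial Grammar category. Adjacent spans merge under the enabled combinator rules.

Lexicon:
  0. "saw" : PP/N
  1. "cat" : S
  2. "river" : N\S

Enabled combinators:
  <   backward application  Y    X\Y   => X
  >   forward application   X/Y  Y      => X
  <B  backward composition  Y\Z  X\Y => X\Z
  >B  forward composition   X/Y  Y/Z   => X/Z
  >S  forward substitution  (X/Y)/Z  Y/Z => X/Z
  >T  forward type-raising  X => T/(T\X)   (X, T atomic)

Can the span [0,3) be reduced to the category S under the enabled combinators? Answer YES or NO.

NO

PP/N S N\S
CKY chart[0,3] = {N/(N\PP), NP/(NP\PP), PP, PP/(N\N), PP/(PP\PP), S/(S\PP)}; S ∉ chart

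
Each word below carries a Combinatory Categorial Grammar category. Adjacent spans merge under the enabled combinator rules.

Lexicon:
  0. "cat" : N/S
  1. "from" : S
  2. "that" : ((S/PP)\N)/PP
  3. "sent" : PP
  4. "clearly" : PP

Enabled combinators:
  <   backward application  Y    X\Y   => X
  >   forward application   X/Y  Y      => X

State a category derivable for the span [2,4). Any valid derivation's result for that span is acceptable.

(S/PP)\N

[0,5] S   >
  [0,4] S/PP   <
    [0,2] N   >
      [0,1] "cat" : N/S
      [1,2] "from" : S
    [2,4] (S/PP)\N   >
      [2,3] "that" : ((S/PP)\N)/PP
      [3,4] "sent" : PP
  [4,5] "clearly" : PP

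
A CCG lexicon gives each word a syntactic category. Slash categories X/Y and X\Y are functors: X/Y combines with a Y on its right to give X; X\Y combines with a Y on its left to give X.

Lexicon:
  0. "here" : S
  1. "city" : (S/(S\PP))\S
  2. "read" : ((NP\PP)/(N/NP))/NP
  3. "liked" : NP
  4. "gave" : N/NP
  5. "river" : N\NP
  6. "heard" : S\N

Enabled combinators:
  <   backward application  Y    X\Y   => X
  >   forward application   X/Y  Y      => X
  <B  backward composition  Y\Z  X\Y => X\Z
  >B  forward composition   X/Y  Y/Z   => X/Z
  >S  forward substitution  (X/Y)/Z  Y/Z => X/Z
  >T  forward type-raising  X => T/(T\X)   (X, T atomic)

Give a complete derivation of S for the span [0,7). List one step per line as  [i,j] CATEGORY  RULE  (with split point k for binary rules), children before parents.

[0,7] S   >
  [0,2] S/(S\PP)   <
    [0,1] "here" : S
    [1,2] "city" : (S/(S\PP))\S
  [2,7] S\PP   <B
    [2,5] NP\PP   >
      [2,4] (NP\PP)/(N/NP)   >
        [2,3] "read" : ((NP\PP)/(N/NP))/NP
        [3,4] "liked" : NP
      [4,5] "gave" : N/NP
    [5,7] S\NP   <B
      [5,6] "river" : N\NP
      [6,7] "heard" : S\N

[0,1] S  lex  "here"
[1,2] (S/(S\PP))\S  lex  "city"
[0,2] S/(S\PP)  <  k=1
[2,3] ((NP\PP)/(N/NP))/NP  lex  "read"
[3,4] NP  lex  "liked"
[2,4] (NP\PP)/(N/NP)  >  k=3
[4,5] N/NP  lex  "gave"
[2,5] NP\PP  >  k=4
[5,6] N\NP  lex  "river"
[6,7] S\N  lex  "heard"
[5,7] S\NP  <B  k=6
[2,7] S\PP  <B  k=5
[0,7] S  >  k=2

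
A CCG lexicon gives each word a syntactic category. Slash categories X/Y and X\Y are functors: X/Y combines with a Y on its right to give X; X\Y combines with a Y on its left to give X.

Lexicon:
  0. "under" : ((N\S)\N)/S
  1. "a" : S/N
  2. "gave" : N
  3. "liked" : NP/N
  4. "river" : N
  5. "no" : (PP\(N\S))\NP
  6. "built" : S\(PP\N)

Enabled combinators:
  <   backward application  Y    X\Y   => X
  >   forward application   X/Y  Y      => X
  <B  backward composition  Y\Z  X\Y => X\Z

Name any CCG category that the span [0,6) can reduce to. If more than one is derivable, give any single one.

PP\N

[0,7] S   <
  [0,6] PP\N   <B
    [0,3] (N\S)\N   >
      [0,1] "under" : ((N\S)\N)/S
      [1,3] S   >
        [1,2] "a" : S/N
        [2,3] "gave" : N
    [3,6] PP\(N\S)   <
      [3,5] NP   >
        [3,4] "liked" : NP/N
        [4,5] "river" : N
      [5,6] "no" : (PP\(N\S))\NP
  [6,7] "built" : S\(PP\N)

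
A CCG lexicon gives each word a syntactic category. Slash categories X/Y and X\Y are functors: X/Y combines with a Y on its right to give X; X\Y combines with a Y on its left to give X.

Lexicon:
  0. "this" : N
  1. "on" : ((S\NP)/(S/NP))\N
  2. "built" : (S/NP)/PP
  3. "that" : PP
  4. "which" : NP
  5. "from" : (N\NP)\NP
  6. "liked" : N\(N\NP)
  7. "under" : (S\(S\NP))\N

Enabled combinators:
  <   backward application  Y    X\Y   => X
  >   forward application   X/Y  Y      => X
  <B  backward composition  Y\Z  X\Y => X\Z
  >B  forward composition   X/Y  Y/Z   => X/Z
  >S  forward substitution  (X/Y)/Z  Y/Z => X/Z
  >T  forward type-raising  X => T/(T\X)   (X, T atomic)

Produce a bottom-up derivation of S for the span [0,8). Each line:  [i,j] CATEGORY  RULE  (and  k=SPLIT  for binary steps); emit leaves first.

[0,8] S   <
  [0,4] S\NP   >
    [0,2] (S\NP)/(S/NP)   <
      [0,1] "this" : N
      [1,2] "on" : ((S\NP)/(S/NP))\N
    [2,4] S/NP   >
      [2,3] "built" : (S/NP)/PP
      [3,4] "that" : PP
  [4,8] S\(S\NP)   <
    [4,7] N   <
      [4,6] N\NP   <
        [4,5] "which" : NP
        [5,6] "from" : (N\NP)\NP
      [6,7] "liked" : N\(N\NP)
    [7,8] "under" : (S\(S\NP))\N

[0,1] N  lex  "this"
[1,2] ((S\NP)/(S/NP))\N  lex  "on"
[0,2] (S\NP)/(S/NP)  <  k=1
[2,3] (S/NP)/PP  lex  "built"
[3,4] PP  lex  "that"
[2,4] S/NP  >  k=3
[0,4] S\NP  >  k=2
[4,5] NP  lex  "which"
[5,6] (N\NP)\NP  lex  "from"
[4,6] N\NP  <  k=5
[6,7] N\(N\NP)  lex  "liked"
[4,7] N  <  k=6
[7,8] (S\(S\NP))\N  lex  "under"
[4,8] S\(S\NP)  <  k=7
[0,8] S  <  k=4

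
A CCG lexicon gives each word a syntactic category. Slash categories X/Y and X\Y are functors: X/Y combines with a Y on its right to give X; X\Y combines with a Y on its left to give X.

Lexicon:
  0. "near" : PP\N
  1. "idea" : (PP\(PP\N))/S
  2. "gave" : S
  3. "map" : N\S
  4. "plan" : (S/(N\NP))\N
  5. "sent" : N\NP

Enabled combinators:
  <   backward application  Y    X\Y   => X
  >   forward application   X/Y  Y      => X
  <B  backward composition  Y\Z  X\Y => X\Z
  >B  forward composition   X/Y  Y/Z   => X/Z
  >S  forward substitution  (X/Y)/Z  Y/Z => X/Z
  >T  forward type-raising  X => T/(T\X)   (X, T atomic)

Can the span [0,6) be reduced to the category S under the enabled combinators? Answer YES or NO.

PP\N (PP\(PP\N))/S S N\S (S/(N\NP))\N N\NP
CKY chart[0,6] = {N/(N\PP), NP/(NP\PP), PP, PP/(PP\PP), S/(S\PP)}; S ∉ chart

NO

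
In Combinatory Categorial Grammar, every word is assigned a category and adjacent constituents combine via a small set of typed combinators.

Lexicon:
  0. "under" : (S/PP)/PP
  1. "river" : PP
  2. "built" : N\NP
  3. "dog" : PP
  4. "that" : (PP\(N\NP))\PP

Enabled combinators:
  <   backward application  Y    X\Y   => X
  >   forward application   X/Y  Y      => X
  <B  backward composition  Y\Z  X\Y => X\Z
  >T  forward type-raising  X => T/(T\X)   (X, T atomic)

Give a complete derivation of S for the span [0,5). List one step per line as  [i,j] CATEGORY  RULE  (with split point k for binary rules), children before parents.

[0,5] S   >
  [0,2] S/PP   >
    [0,1] "under" : (S/PP)/PP
    [1,2] "river" : PP
  [2,5] PP   <
    [2,3] "built" : N\NP
    [3,5] PP\(N\NP)   <
      [3,4] "dog" : PP
      [4,5] "that" : (PP\(N\NP))\PP

[0,1] (S/PP)/PP  lex  "under"
[1,2] PP  lex  "river"
[0,2] S/PP  >  k=1
[2,3] N\NP  lex  "built"
[3,4] PP  lex  "dog"
[4,5] (PP\(N\NP))\PP  lex  "that"
[3,5] PP\(N\NP)  <  k=4
[2,5] PP  <  k=3
[0,5] S  >  k=2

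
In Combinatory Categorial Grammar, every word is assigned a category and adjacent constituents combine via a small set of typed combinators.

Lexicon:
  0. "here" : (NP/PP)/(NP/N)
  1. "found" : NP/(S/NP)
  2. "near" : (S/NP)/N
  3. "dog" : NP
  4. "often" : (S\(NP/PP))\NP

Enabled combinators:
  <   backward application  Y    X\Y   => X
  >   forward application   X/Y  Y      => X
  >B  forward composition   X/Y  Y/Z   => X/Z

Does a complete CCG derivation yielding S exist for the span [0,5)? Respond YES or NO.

YES

[0,5] S   <
  [0,3] NP/PP   >
    [0,1] "here" : (NP/PP)/(NP/N)
    [1,3] NP/N   >B
      [1,2] "found" : NP/(S/NP)
      [2,3] "near" : (S/NP)/N
  [3,5] S\(NP/PP)   <
    [3,4] "dog" : NP
    [4,5] "often" : (S\(NP/PP))\NP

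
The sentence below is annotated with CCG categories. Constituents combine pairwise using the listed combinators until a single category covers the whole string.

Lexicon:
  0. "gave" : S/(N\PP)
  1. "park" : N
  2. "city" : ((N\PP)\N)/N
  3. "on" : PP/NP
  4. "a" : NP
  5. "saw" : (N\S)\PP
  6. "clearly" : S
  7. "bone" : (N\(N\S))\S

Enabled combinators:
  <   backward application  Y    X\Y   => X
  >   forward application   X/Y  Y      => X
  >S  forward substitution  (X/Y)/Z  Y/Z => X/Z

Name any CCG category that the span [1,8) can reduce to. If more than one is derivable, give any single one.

N\PP

[0,8] S   >
  [0,1] "gave" : S/(N\PP)
  [1,8] N\PP   <
    [1,2] "park" : N
    [2,8] (N\PP)\N   >
      [2,3] "city" : ((N\PP)\N)/N
      [3,8] N   <
        [3,6] N\S   <
          [3,5] PP   >
            [3,4] "on" : PP/NP
            [4,5] "a" : NP
          [5,6] "saw" : (N\S)\PP
        [6,8] N\(N\S)   <
          [6,7] "clearly" : S
          [7,8] "bone" : (N\(N\S))\S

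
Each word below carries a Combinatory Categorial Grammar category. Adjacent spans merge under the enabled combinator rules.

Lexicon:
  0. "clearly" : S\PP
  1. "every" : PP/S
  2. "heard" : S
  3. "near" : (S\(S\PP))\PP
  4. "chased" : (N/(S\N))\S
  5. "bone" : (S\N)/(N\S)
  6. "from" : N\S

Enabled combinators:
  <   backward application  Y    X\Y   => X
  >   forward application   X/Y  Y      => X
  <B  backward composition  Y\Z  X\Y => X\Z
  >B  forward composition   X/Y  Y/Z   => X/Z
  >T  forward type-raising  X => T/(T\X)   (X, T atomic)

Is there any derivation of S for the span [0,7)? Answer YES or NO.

S\PP PP/S S (S\(S\PP))\PP (N/(S\N))\S (S\N)/(N\S) N\S
CKY chart[0,7] = {N, N/(N\N), NP/(NP\N), PP/(PP\N), S/(S\N)}; S ∉ chart

NO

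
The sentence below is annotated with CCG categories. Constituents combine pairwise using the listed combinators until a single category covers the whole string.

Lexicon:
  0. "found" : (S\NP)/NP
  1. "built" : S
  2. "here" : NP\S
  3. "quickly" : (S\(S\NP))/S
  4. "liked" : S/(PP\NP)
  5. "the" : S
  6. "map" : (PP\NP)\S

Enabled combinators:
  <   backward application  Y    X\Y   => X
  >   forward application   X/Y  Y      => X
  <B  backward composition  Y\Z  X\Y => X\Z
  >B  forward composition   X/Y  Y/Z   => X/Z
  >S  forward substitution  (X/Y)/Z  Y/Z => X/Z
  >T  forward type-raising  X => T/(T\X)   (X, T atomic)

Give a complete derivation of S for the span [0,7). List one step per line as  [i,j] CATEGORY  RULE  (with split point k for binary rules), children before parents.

[0,1] (S\NP)/NP  lex  "found"
[1,2] S  lex  "built"
[1,2] NP/(NP\S)  >T
[2,3] NP\S  lex  "here"
[1,3] NP  >  k=2
[0,3] S\NP  >  k=1
[3,4] (S\(S\NP))/S  lex  "quickly"
[4,5] S/(PP\NP)  lex  "liked"
[5,6] S  lex  "the"
[6,7] (PP\NP)\S  lex  "map"
[5,7] PP\NP  <  k=6
[4,7] S  >  k=5
[3,7] S\(S\NP)  >  k=4
[0,7] S  <  k=3

[0,7] S   <
  [0,3] S\NP   >
    [0,1] "found" : (S\NP)/NP
    [1,3] NP   >
      [1,2] NP/(NP\S)   >T
        [1,2] "built" : S
      [2,3] "here" : NP\S
  [3,7] S\(S\NP)   >
    [3,4] "quickly" : (S\(S\NP))/S
    [4,7] S   >
      [4,5] "liked" : S/(PP\NP)
      [5,7] PP\NP   <
        [5,6] "the" : S
        [6,7] "map" : (PP\NP)\S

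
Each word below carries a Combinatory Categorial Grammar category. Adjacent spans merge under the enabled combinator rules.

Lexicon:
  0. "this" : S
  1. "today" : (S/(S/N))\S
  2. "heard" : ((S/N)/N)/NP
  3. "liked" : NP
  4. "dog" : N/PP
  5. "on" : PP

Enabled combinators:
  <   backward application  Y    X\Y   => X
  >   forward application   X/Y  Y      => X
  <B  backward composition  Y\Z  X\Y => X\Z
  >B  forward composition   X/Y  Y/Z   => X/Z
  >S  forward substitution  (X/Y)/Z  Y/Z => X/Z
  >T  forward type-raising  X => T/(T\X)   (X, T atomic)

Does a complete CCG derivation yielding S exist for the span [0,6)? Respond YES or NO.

[0,6] S   >
  [0,2] S/(S/N)   <
    [0,1] "this" : S
    [1,2] "today" : (S/(S/N))\S
  [2,6] S/N   >
    [2,4] (S/N)/N   >
      [2,3] "heard" : ((S/N)/N)/NP
      [3,4] "liked" : NP
    [4,6] N   >
      [4,5] "dog" : N/PP
      [5,6] "on" : PP

YES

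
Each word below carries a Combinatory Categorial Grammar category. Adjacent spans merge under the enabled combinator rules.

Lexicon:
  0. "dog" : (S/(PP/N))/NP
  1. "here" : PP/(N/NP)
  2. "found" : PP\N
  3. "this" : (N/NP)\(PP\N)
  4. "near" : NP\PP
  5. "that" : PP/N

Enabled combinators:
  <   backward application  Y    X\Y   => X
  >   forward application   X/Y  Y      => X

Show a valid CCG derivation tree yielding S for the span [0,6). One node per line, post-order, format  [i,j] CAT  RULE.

[0,6] S   >
  [0,5] S/(PP/N)   >
    [0,1] "dog" : (S/(PP/N))/NP
    [1,5] NP   <
      [1,4] PP   >
        [1,2] "here" : PP/(N/NP)
        [2,4] N/NP   <
          [2,3] "found" : PP\N
          [3,4] "this" : (N/NP)\(PP\N)
      [4,5] "near" : NP\PP
  [5,6] "that" : PP/N

[0,1] (S/(PP/N))/NP  lex  "dog"
[1,2] PP/(N/NP)  lex  "here"
[2,3] PP\N  lex  "found"
[3,4] (N/NP)\(PP\N)  lex  "this"
[2,4] N/NP  <  k=3
[1,4] PP  >  k=2
[4,5] NP\PP  lex  "near"
[1,5] NP  <  k=4
[0,5] S/(PP/N)  >  k=1
[5,6] PP/N  lex  "that"
[0,6] S  >  k=5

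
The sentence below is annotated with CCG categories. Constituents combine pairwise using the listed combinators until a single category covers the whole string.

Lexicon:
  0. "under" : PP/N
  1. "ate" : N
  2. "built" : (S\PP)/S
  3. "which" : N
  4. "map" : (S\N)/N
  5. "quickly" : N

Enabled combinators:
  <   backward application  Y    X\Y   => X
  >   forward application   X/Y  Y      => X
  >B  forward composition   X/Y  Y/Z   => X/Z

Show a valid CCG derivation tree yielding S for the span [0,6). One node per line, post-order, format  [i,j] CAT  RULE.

[0,1] PP/N  lex  "under"
[1,2] N  lex  "ate"
[0,2] PP  >  k=1
[2,3] (S\PP)/S  lex  "built"
[3,4] N  lex  "which"
[4,5] (S\N)/N  lex  "map"
[5,6] N  lex  "quickly"
[4,6] S\N  >  k=5
[3,6] S  <  k=4
[2,6] S\PP  >  k=3
[0,6] S  <  k=2

[0,6] S   <
  [0,2] PP   >
    [0,1] "under" : PP/N
    [1,2] "ate" : N
  [2,6] S\PP   >
    [2,3] "built" : (S\PP)/S
    [3,6] S   <
      [3,4] "which" : N
      [4,6] S\N   >
        [4,5] "map" : (S\N)/N
        [5,6] "quickly" : N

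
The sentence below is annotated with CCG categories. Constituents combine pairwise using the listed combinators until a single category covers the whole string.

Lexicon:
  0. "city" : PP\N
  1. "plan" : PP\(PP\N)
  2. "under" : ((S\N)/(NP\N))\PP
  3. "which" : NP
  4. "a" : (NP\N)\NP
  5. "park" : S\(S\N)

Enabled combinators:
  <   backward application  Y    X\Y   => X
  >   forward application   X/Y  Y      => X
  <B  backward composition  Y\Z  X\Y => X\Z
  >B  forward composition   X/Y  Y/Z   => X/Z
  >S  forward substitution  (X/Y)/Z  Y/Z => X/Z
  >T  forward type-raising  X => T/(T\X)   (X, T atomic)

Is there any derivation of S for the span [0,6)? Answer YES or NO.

[0,6] S   <
  [0,5] S\N   >
    [0,3] (S\N)/(NP\N)   <
      [0,2] PP   <
        [0,1] "city" : PP\N
        [1,2] "plan" : PP\(PP\N)
      [2,3] "under" : ((S\N)/(NP\N))\PP
    [3,5] NP\N   <
      [3,4] "which" : NP
      [4,5] "a" : (NP\N)\NP
  [5,6] "park" : S\(S\N)

YES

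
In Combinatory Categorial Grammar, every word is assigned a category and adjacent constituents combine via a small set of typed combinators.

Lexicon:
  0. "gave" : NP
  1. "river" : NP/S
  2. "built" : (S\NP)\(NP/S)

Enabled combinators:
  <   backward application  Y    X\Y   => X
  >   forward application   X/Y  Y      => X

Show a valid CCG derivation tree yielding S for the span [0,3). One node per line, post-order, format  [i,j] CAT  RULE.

[0,3] S   <
  [0,1] "gave" : NP
  [1,3] S\NP   <
    [1,2] "river" : NP/S
    [2,3] "built" : (S\NP)\(NP/S)

[0,1] NP  lex  "gave"
[1,2] NP/S  lex  "river"
[2,3] (S\NP)\(NP/S)  lex  "built"
[1,3] S\NP  <  k=2
[0,3] S  <  k=1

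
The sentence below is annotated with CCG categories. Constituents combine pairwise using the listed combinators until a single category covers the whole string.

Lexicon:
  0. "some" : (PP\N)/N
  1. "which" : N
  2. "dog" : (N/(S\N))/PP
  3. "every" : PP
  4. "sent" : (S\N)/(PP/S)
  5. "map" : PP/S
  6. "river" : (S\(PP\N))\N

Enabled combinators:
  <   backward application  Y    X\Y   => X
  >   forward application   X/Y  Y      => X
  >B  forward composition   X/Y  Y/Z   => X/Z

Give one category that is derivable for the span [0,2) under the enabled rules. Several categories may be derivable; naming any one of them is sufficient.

[0,7] S   <
  [0,2] PP\N   >
    [0,1] "some" : (PP\N)/N
    [1,2] "which" : N
  [2,7] S\(PP\N)   <
    [2,6] N   >
      [2,4] N/(S\N)   >
        [2,3] "dog" : (N/(S\N))/PP
        [3,4] "every" : PP
      [4,6] S\N   >
        [4,5] "sent" : (S\N)/(PP/S)
        [5,6] "map" : PP/S
    [6,7] "river" : (S\(PP\N))\N

PP\N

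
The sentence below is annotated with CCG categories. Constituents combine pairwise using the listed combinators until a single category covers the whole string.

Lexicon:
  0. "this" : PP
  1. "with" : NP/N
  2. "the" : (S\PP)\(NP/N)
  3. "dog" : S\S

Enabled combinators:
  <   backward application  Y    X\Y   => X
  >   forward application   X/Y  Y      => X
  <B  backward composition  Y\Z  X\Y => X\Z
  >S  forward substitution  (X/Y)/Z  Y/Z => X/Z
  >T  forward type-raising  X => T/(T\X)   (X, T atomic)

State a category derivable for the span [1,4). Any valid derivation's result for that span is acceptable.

S\PP

[0,4] S   >
  [0,1] S/(S\PP)   >T
    [0,1] "this" : PP
  [1,4] S\PP   <B
    [1,3] S\PP   <
      [1,2] "with" : NP/N
      [2,3] "the" : (S\PP)\(NP/N)
    [3,4] "dog" : S\S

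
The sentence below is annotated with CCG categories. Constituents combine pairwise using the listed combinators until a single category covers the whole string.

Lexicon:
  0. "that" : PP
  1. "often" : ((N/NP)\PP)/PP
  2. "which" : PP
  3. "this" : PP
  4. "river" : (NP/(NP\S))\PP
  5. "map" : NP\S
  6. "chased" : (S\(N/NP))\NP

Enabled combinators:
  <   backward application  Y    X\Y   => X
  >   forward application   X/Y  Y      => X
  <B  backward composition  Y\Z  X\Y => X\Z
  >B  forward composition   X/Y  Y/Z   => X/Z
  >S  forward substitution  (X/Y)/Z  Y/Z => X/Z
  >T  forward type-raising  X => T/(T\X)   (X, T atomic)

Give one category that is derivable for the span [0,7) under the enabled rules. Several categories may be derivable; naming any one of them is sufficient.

[0,7] S   <
  [0,3] N/NP   <
    [0,1] "that" : PP
    [1,3] (N/NP)\PP   >
      [1,2] "often" : ((N/NP)\PP)/PP
      [2,3] "which" : PP
  [3,7] S\(N/NP)   <
    [3,6] NP   >
      [3,5] NP/(NP\S)   <
        [3,4] "this" : PP
        [4,5] "river" : (NP/(NP\S))\PP
      [5,6] "map" : NP\S
    [6,7] "chased" : (S\(N/NP))\NP

S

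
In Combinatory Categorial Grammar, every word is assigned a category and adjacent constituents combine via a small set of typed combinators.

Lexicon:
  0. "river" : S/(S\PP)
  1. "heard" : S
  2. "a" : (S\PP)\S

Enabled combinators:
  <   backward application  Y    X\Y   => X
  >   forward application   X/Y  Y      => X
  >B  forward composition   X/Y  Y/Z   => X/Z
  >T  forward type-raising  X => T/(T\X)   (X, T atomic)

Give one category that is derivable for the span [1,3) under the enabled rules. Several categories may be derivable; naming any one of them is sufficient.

[0,3] S   >
  [0,1] "river" : S/(S\PP)
  [1,3] S\PP   <
    [1,2] "heard" : S
    [2,3] "a" : (S\PP)\S

S\PP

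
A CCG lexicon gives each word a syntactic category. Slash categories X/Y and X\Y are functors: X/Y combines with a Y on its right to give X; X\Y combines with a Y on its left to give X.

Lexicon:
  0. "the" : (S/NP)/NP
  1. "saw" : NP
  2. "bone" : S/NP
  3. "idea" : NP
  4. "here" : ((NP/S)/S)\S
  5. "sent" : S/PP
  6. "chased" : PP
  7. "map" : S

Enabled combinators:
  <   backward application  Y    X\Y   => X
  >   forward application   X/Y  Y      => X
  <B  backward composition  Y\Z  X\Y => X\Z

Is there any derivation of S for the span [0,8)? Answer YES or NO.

YES

[0,8] S   >
  [0,2] S/NP   >
    [0,1] "the" : (S/NP)/NP
    [1,2] "saw" : NP
  [2,8] NP   >
    [2,7] NP/S   >
      [2,5] (NP/S)/S   <
        [2,4] S   >
          [2,3] "bone" : S/NP
          [3,4] "idea" : NP
        [4,5] "here" : ((NP/S)/S)\S
      [5,7] S   >
        [5,6] "sent" : S/PP
        [6,7] "chased" : PP
    [7,8] "map" : S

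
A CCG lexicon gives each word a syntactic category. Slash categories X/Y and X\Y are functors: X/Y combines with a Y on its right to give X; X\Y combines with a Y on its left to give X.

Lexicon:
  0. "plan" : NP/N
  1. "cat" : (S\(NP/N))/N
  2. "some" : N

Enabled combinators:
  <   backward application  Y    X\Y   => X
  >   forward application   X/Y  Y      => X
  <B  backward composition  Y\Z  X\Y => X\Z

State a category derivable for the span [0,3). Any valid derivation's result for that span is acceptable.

[0,3] S   <
  [0,1] "plan" : NP/N
  [1,3] S\(NP/N)   >
    [1,2] "cat" : (S\(NP/N))/N
    [2,3] "some" : N

S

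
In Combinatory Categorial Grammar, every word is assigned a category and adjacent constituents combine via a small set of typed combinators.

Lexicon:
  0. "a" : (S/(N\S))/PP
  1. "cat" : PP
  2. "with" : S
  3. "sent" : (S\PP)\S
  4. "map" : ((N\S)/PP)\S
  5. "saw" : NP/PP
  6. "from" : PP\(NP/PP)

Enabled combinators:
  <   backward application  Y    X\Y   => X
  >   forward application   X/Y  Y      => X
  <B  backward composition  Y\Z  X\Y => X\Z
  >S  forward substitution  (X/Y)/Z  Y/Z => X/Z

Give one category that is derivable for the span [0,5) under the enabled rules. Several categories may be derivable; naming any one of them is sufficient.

S/PP

[0,7] S   >
  [0,5] S/PP   >S
    [0,1] "a" : (S/(N\S))/PP
    [1,5] (N\S)/PP   <
      [1,4] S   <
        [1,2] "cat" : PP
        [2,4] S\PP   <
          [2,3] "with" : S
          [3,4] "sent" : (S\PP)\S
      [4,5] "map" : ((N\S)/PP)\S
  [5,7] PP   <
    [5,6] "saw" : NP/PP
    [6,7] "from" : PP\(NP/PP)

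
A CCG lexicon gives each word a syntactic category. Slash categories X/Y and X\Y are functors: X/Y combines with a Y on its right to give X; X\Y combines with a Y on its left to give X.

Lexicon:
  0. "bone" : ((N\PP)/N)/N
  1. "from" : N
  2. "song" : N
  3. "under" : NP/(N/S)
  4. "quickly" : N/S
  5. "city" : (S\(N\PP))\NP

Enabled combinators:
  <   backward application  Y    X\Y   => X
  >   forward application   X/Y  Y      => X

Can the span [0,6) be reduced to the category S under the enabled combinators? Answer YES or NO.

YES

[0,6] S   <
  [0,3] N\PP   >
    [0,2] (N\PP)/N   >
      [0,1] "bone" : ((N\PP)/N)/N
      [1,2] "from" : N
    [2,3] "song" : N
  [3,6] S\(N\PP)   <
    [3,5] NP   >
      [3,4] "under" : NP/(N/S)
      [4,5] "quickly" : N/S
    [5,6] "city" : (S\(N\PP))\NP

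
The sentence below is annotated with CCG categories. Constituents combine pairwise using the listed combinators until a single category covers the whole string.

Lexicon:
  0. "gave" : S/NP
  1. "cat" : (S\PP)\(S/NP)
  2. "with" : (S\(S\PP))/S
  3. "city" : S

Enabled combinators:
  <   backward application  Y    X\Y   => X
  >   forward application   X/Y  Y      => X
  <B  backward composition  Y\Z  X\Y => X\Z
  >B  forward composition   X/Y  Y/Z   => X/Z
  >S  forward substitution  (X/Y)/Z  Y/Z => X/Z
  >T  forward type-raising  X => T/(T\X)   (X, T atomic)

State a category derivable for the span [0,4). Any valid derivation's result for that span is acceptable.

S

[0,4] S   <
  [0,2] S\PP   <
    [0,1] "gave" : S/NP
    [1,2] "cat" : (S\PP)\(S/NP)
  [2,4] S\(S\PP)   >
    [2,3] "with" : (S\(S\PP))/S
    [3,4] "city" : S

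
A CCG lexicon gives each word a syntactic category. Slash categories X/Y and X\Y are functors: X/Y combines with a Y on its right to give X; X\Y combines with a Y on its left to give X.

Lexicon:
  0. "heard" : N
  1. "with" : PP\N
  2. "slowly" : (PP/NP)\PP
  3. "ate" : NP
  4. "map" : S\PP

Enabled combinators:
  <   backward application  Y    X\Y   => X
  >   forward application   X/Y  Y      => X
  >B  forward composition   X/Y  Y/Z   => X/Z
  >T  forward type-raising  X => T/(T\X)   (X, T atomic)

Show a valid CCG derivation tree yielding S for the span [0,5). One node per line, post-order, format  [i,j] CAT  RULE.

[0,1] N  lex  "heard"
[0,1] PP/(PP\N)  >T
[1,2] PP\N  lex  "with"
[0,2] PP  >  k=1
[2,3] (PP/NP)\PP  lex  "slowly"
[0,3] PP/NP  <  k=2
[3,4] NP  lex  "ate"
[0,4] PP  >  k=3
[4,5] S\PP  lex  "map"
[0,5] S  <  k=4

[0,5] S   <
  [0,4] PP   >
    [0,3] PP/NP   <
      [0,2] PP   >
        [0,1] PP/(PP\N)   >T
          [0,1] "heard" : N
        [1,2] "with" : PP\N
      [2,3] "slowly" : (PP/NP)\PP
    [3,4] "ate" : NP
  [4,5] "map" : S\PP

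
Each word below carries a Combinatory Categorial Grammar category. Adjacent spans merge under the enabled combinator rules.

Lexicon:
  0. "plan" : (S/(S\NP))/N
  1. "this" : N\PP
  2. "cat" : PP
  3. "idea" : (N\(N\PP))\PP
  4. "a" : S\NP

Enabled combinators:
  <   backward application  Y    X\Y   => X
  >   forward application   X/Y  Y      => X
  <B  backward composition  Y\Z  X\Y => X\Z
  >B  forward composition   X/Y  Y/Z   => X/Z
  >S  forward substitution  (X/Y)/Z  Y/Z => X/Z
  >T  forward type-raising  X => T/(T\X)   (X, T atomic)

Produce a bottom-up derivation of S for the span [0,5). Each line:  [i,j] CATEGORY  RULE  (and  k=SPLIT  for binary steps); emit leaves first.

[0,5] S   >
  [0,4] S/(S\NP)   >
    [0,1] "plan" : (S/(S\NP))/N
    [1,4] N   <
      [1,2] "this" : N\PP
      [2,4] N\(N\PP)   <
        [2,3] "cat" : PP
        [3,4] "idea" : (N\(N\PP))\PP
  [4,5] "a" : S\NP

[0,1] (S/(S\NP))/N  lex  "plan"
[1,2] N\PP  lex  "this"
[2,3] PP  lex  "cat"
[3,4] (N\(N\PP))\PP  lex  "idea"
[2,4] N\(N\PP)  <  k=3
[1,4] N  <  k=2
[0,4] S/(S\NP)  >  k=1
[4,5] S\NP  lex  "a"
[0,5] S  >  k=4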